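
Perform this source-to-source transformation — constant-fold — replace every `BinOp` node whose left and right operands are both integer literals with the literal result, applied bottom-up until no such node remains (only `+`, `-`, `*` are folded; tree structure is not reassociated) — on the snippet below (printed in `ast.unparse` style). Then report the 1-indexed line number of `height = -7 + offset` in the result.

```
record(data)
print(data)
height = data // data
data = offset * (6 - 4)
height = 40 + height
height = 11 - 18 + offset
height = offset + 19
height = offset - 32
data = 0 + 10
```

6

Transformed code:
record(data)
print(data)
height = data // data
data = offset * 2
height = 40 + height
height = -7 + offset
height = offset + 19
height = offset - 32
data = 10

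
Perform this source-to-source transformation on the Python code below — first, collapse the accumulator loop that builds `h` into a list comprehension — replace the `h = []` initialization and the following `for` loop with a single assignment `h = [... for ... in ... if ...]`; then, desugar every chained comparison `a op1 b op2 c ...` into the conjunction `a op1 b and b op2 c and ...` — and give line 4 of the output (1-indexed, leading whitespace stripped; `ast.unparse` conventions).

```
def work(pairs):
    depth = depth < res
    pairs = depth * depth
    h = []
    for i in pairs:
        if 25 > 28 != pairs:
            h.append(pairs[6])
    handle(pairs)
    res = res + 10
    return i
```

h = [pairs[6] for i in pairs if 25 > 28 and 28 != pairs]

Transformed code:
def work(pairs):
    depth = depth < res
    pairs = depth * depth
    h = [pairs[6] for i in pairs if 25 > 28 and 28 != pairs]
    handle(pairs)
    res = res + 10
    return i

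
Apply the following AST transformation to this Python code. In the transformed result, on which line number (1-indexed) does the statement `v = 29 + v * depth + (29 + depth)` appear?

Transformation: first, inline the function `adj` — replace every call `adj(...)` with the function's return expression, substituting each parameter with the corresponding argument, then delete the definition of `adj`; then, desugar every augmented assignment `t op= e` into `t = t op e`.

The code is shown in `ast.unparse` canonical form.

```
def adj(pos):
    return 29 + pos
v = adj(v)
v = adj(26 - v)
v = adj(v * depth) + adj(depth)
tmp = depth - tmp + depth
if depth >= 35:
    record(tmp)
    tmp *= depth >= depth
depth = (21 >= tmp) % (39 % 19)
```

3

Transformed code:
v = 29 + v
v = 29 + (26 - v)
v = 29 + v * depth + (29 + depth)
tmp = depth - tmp + depth
if depth >= 35:
    record(tmp)
    tmp = tmp * (depth >= depth)
depth = (21 >= tmp) % (39 % 19)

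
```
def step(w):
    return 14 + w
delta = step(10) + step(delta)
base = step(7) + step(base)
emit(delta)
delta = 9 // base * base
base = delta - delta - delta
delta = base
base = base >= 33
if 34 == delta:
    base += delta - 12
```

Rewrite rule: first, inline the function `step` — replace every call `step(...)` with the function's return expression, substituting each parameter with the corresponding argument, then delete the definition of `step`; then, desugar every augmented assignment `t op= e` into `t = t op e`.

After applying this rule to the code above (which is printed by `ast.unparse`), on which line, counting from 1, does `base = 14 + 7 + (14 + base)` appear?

2

Transformed code:
delta = 14 + 10 + (14 + delta)
base = 14 + 7 + (14 + base)
emit(delta)
delta = 9 // base * base
base = delta - delta - delta
delta = base
base = base >= 33
if 34 == delta:
    base = base + (delta - 12)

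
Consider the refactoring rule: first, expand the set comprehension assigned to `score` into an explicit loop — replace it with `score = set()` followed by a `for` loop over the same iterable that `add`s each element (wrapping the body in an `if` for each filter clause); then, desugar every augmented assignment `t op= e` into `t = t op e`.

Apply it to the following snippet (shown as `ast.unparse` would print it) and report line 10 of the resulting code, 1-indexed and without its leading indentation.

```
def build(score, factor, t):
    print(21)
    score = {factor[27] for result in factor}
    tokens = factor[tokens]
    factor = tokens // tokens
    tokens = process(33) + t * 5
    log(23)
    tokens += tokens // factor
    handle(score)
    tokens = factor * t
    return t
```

Transformed code:
def build(score, factor, t):
    print(21)
    score = set()
    for result in factor:
        score.add(factor[27])
    tokens = factor[tokens]
    factor = tokens // tokens
    tokens = process(33) + t * 5
    log(23)
    tokens = tokens + tokens // factor
    handle(score)
    tokens = factor * t
    return t

tokens = tokens + tokens // factor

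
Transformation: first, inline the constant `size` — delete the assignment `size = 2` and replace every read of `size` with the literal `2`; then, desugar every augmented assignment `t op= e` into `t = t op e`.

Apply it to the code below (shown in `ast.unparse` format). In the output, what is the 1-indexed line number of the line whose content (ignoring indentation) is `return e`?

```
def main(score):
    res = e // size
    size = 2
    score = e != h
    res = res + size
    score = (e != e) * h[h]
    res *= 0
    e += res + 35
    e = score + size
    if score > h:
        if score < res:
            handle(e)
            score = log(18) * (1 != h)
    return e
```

Transformed code:
def main(score):
    res = e // 2
    score = e != h
    res = res + 2
    score = (e != e) * h[h]
    res = res * 0
    e = e + (res + 35)
    e = score + 2
    if score > h:
        if score < res:
            handle(e)
            score = log(18) * (1 != h)
    return e

13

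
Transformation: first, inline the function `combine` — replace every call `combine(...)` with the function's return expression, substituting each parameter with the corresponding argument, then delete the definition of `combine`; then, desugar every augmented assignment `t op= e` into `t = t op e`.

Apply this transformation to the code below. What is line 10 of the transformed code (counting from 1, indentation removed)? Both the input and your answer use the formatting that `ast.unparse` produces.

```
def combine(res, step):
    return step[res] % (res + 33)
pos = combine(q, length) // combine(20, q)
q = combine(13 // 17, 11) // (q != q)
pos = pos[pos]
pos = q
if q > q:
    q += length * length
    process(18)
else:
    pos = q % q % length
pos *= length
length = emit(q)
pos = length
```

Transformed code:
pos = length[q] % (q + 33) // (q[20] % (20 + 33))
q = 11[13 // 17] % (13 // 17 + 33) // (q != q)
pos = pos[pos]
pos = q
if q > q:
    q = q + length * length
    process(18)
else:
    pos = q % q % length
pos = pos * length
length = emit(q)
pos = length

pos = pos * length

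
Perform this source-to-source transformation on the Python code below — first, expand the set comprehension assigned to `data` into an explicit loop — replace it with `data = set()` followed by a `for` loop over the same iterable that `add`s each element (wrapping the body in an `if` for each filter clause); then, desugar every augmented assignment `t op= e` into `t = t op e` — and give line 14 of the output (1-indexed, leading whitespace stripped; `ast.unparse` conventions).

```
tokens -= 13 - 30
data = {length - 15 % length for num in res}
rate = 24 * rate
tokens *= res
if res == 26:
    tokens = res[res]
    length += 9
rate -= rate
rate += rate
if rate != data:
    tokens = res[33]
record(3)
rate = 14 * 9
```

record(3)

Transformed code:
tokens = tokens - (13 - 30)
data = set()
for num in res:
    data.add(length - 15 % length)
rate = 24 * rate
tokens = tokens * res
if res == 26:
    tokens = res[res]
    length = length + 9
rate = rate - rate
rate = rate + rate
if rate != data:
    tokens = res[33]
record(3)
rate = 14 * 9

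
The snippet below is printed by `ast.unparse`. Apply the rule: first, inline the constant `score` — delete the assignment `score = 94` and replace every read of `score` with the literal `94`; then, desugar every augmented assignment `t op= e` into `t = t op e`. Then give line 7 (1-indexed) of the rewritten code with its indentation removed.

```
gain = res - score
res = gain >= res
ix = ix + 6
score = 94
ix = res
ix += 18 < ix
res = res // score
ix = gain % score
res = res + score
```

Transformed code:
gain = res - 94
res = gain >= res
ix = ix + 6
ix = res
ix = ix + (18 < ix)
res = res // 94
ix = gain % 94
res = res + 94

ix = gain % 94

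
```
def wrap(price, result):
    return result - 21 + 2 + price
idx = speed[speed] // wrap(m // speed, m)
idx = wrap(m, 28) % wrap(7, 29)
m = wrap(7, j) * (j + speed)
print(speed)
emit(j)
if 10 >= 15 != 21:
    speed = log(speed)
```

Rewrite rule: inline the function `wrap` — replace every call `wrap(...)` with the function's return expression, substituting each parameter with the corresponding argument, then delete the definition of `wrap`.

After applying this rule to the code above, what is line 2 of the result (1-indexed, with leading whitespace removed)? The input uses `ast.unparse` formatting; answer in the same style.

idx = (28 - 21 + 2 + m) % (29 - 21 + 2 + 7)

Transformed code:
idx = speed[speed] // (m - 21 + 2 + m // speed)
idx = (28 - 21 + 2 + m) % (29 - 21 + 2 + 7)
m = (j - 21 + 2 + 7) * (j + speed)
print(speed)
emit(j)
if 10 >= 15 != 21:
    speed = log(speed)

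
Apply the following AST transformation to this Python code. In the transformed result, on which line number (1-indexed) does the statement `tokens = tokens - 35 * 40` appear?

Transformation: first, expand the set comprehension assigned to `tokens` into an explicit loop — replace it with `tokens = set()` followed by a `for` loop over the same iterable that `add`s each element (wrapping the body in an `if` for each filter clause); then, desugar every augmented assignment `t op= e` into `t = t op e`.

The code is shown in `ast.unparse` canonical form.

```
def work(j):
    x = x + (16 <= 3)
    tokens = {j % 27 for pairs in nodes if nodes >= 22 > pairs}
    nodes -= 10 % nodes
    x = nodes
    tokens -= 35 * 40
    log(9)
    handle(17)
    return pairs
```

9

Transformed code:
def work(j):
    x = x + (16 <= 3)
    tokens = set()
    for pairs in nodes:
        if nodes >= 22 > pairs:
            tokens.add(j % 27)
    nodes = nodes - 10 % nodes
    x = nodes
    tokens = tokens - 35 * 40
    log(9)
    handle(17)
    return pairs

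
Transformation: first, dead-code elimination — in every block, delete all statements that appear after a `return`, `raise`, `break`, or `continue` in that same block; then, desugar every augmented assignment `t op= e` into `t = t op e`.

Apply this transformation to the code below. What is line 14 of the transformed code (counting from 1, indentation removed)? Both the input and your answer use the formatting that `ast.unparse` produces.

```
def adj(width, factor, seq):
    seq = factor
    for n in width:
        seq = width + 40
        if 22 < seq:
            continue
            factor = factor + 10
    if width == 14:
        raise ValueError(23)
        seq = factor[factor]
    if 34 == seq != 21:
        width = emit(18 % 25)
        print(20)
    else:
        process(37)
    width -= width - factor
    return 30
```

width = width - (width - factor)

Transformed code:
def adj(width, factor, seq):
    seq = factor
    for n in width:
        seq = width + 40
        if 22 < seq:
            continue
    if width == 14:
        raise ValueError(23)
    if 34 == seq != 21:
        width = emit(18 % 25)
        print(20)
    else:
        process(37)
    width = width - (width - factor)
    return 30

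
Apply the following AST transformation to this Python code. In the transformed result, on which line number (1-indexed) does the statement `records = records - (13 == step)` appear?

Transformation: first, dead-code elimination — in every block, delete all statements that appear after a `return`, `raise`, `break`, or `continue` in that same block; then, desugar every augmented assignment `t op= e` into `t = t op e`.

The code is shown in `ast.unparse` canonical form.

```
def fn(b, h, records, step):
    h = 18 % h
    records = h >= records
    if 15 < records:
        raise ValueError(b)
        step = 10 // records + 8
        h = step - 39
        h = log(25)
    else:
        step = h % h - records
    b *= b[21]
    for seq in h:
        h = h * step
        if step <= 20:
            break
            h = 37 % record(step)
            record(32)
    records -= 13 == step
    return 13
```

Transformed code:
def fn(b, h, records, step):
    h = 18 % h
    records = h >= records
    if 15 < records:
        raise ValueError(b)
    else:
        step = h % h - records
    b = b * b[21]
    for seq in h:
        h = h * step
        if step <= 20:
            break
    records = records - (13 == step)
    return 13

13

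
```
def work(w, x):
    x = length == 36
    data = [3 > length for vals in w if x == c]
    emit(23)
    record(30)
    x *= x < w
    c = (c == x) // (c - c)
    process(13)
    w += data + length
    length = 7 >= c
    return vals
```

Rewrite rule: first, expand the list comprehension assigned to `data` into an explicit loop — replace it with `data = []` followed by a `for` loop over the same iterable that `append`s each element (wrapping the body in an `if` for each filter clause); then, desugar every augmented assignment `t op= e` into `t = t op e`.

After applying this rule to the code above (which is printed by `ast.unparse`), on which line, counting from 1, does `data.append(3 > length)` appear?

6

Transformed code:
def work(w, x):
    x = length == 36
    data = []
    for vals in w:
        if x == c:
            data.append(3 > length)
    emit(23)
    record(30)
    x = x * (x < w)
    c = (c == x) // (c - c)
    process(13)
    w = w + (data + length)
    length = 7 >= c
    return vals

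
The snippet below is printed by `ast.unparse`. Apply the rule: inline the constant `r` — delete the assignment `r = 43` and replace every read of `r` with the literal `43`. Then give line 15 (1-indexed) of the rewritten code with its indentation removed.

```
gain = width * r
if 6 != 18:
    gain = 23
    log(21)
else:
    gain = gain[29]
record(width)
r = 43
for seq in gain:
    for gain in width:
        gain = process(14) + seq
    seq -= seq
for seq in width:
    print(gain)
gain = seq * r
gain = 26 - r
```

Transformed code:
gain = width * 43
if 6 != 18:
    gain = 23
    log(21)
else:
    gain = gain[29]
record(width)
for seq in gain:
    for gain in width:
        gain = process(14) + seq
    seq -= seq
for seq in width:
    print(gain)
gain = seq * 43
gain = 26 - 43

gain = 26 - 43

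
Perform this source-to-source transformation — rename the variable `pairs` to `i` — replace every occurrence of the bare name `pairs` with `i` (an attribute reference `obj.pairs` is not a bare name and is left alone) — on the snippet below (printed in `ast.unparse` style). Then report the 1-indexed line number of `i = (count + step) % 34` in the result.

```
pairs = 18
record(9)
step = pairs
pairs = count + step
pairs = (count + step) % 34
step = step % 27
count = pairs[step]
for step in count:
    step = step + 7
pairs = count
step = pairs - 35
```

5

Transformed code:
i = 18
record(9)
step = i
i = count + step
i = (count + step) % 34
step = step % 27
count = i[step]
for step in count:
    step = step + 7
i = count
step = i - 35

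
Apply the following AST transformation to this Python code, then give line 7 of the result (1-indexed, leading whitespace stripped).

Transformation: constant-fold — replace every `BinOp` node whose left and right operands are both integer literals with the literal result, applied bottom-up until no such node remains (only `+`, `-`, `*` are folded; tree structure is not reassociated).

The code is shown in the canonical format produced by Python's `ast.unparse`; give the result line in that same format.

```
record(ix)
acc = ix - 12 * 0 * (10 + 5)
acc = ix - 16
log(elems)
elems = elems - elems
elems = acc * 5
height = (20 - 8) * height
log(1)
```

height = 12 * height

Transformed code:
record(ix)
acc = ix - 0
acc = ix - 16
log(elems)
elems = elems - elems
elems = acc * 5
height = 12 * height
log(1)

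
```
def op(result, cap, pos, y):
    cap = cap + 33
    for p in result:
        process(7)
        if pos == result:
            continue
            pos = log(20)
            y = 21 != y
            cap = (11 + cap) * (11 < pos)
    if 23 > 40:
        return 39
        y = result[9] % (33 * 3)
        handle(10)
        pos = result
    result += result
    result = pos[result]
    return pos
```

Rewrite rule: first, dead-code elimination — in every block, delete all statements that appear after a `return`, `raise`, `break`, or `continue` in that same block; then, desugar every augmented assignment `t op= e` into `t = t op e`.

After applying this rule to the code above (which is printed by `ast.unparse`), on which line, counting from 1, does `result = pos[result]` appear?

Transformed code:
def op(result, cap, pos, y):
    cap = cap + 33
    for p in result:
        process(7)
        if pos == result:
            continue
    if 23 > 40:
        return 39
    result = result + result
    result = pos[result]
    return pos

10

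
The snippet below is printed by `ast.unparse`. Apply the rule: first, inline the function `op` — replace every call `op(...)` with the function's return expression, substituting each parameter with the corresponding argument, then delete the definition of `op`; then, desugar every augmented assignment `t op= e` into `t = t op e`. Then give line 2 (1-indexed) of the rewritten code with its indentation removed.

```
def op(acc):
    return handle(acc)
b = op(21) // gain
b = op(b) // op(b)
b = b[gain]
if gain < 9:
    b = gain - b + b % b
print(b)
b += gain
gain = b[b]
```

b = handle(b) // handle(b)

Transformed code:
b = handle(21) // gain
b = handle(b) // handle(b)
b = b[gain]
if gain < 9:
    b = gain - b + b % b
print(b)
b = b + gain
gain = b[b]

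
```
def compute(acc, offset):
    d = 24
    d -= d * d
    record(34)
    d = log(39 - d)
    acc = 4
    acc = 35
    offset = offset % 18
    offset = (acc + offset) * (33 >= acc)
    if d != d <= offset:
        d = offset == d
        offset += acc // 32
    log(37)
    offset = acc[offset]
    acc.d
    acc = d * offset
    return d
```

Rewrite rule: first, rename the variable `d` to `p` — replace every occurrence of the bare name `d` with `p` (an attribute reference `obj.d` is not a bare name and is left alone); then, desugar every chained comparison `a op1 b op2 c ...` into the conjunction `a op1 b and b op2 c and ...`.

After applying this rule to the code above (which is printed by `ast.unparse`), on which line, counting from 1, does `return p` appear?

Transformed code:
def compute(acc, offset):
    p = 24
    p -= p * p
    record(34)
    p = log(39 - p)
    acc = 4
    acc = 35
    offset = offset % 18
    offset = (acc + offset) * (33 >= acc)
    if p != p and p <= offset:
        p = offset == p
        offset += acc // 32
    log(37)
    offset = acc[offset]
    acc.d
    acc = p * offset
    return p

17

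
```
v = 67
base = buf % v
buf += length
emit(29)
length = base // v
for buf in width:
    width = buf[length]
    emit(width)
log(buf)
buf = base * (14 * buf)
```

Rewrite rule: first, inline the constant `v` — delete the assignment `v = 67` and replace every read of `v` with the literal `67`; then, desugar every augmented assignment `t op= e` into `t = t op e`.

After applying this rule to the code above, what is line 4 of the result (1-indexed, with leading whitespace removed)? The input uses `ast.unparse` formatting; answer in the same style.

Transformed code:
base = buf % 67
buf = buf + length
emit(29)
length = base // 67
for buf in width:
    width = buf[length]
    emit(width)
log(buf)
buf = base * (14 * buf)

length = base // 67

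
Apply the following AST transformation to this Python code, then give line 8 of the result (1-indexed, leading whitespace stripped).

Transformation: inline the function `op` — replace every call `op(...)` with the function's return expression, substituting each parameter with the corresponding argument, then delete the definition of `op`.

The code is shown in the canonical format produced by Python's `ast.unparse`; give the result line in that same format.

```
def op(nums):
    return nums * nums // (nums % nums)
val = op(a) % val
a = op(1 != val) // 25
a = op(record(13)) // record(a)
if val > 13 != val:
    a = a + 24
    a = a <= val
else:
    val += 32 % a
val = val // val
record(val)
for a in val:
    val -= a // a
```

Transformed code:
val = a * a // (a % a) % val
a = (1 != val) * (1 != val) // ((1 != val) % (1 != val)) // 25
a = record(13) * record(13) // (record(13) % record(13)) // record(a)
if val > 13 != val:
    a = a + 24
    a = a <= val
else:
    val += 32 % a
val = val // val
record(val)
for a in val:
    val -= a // a

val += 32 % a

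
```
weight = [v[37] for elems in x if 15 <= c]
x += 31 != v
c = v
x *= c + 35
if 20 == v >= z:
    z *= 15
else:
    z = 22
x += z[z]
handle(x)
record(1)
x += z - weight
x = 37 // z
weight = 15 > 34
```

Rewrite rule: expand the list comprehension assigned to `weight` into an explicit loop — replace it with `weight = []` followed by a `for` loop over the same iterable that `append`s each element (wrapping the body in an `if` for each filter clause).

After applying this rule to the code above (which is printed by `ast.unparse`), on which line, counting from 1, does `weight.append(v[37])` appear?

4

Transformed code:
weight = []
for elems in x:
    if 15 <= c:
        weight.append(v[37])
x += 31 != v
c = v
x *= c + 35
if 20 == v >= z:
    z *= 15
else:
    z = 22
x += z[z]
handle(x)
record(1)
x += z - weight
x = 37 // z
weight = 15 > 34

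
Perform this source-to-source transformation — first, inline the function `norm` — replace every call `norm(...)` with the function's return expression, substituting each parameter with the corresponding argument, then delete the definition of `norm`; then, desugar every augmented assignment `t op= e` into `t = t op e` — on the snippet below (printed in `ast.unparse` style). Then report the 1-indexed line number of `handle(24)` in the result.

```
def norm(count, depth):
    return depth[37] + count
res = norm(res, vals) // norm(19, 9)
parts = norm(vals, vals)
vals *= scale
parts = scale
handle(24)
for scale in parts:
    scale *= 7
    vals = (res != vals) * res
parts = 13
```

5

Transformed code:
res = (vals[37] + res) // (9[37] + 19)
parts = vals[37] + vals
vals = vals * scale
parts = scale
handle(24)
for scale in parts:
    scale = scale * 7
    vals = (res != vals) * res
parts = 13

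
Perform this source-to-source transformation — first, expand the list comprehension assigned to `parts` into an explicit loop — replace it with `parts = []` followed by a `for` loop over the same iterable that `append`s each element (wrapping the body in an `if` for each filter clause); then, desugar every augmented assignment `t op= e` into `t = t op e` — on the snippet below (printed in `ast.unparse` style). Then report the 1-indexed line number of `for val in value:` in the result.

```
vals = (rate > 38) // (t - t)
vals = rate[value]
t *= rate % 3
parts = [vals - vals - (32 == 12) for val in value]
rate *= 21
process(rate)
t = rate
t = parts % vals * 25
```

5

Transformed code:
vals = (rate > 38) // (t - t)
vals = rate[value]
t = t * (rate % 3)
parts = []
for val in value:
    parts.append(vals - vals - (32 == 12))
rate = rate * 21
process(rate)
t = rate
t = parts % vals * 25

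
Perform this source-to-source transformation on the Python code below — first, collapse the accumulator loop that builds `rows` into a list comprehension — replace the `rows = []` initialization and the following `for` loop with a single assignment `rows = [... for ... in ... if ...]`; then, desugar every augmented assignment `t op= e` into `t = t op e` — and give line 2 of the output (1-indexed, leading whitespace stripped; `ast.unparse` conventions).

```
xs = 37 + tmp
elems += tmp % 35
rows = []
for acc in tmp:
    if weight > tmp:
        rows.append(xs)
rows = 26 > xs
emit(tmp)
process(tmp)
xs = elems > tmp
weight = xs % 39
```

Transformed code:
xs = 37 + tmp
elems = elems + tmp % 35
rows = [xs for acc in tmp if weight > tmp]
rows = 26 > xs
emit(tmp)
process(tmp)
xs = elems > tmp
weight = xs % 39

elems = elems + tmp % 35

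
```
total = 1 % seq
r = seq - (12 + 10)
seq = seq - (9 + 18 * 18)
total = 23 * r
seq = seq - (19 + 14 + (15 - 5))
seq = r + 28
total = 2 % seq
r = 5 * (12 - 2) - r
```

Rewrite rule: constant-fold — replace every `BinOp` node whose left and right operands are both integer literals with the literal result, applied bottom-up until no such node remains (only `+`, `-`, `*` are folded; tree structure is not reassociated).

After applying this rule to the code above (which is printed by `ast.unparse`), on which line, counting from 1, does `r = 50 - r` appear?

Transformed code:
total = 1 % seq
r = seq - 22
seq = seq - 333
total = 23 * r
seq = seq - 43
seq = r + 28
total = 2 % seq
r = 50 - r

8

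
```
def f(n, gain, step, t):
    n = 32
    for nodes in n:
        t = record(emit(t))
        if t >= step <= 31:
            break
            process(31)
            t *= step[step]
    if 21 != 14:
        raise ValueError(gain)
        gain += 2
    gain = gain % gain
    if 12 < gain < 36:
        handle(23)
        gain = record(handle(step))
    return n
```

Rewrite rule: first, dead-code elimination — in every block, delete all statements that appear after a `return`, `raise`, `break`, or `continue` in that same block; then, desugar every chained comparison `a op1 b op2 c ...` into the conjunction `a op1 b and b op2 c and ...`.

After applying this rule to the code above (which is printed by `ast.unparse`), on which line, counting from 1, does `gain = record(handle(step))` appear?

12

Transformed code:
def f(n, gain, step, t):
    n = 32
    for nodes in n:
        t = record(emit(t))
        if t >= step and step <= 31:
            break
    if 21 != 14:
        raise ValueError(gain)
    gain = gain % gain
    if 12 < gain and gain < 36:
        handle(23)
        gain = record(handle(step))
    return n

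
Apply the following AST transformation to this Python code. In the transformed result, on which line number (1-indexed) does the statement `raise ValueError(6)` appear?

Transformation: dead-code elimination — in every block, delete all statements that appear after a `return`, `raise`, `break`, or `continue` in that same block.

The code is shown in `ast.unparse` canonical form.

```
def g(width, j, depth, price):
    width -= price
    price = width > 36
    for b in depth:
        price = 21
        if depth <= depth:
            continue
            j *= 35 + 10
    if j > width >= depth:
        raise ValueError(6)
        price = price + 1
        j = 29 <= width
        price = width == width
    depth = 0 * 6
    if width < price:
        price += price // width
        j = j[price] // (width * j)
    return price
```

Transformed code:
def g(width, j, depth, price):
    width -= price
    price = width > 36
    for b in depth:
        price = 21
        if depth <= depth:
            continue
    if j > width >= depth:
        raise ValueError(6)
    depth = 0 * 6
    if width < price:
        price += price // width
        j = j[price] // (width * j)
    return price

9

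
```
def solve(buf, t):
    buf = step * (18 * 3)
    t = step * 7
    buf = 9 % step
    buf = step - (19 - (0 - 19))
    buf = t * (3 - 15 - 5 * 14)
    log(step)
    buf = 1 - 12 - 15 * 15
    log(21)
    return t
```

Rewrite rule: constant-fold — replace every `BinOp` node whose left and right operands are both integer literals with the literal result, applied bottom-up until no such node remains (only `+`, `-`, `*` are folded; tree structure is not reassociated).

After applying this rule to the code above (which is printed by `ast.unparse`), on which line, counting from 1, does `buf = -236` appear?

8

Transformed code:
def solve(buf, t):
    buf = step * 54
    t = step * 7
    buf = 9 % step
    buf = step - 38
    buf = t * -82
    log(step)
    buf = -236
    log(21)
    return t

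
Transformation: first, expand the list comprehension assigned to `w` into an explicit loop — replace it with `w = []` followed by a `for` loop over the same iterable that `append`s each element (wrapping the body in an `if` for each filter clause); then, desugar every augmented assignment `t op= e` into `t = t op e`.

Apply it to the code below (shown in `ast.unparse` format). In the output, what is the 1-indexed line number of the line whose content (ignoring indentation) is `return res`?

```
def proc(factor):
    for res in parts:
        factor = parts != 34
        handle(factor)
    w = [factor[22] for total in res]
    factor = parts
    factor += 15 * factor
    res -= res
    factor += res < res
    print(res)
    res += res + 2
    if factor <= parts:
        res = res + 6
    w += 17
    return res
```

Transformed code:
def proc(factor):
    for res in parts:
        factor = parts != 34
        handle(factor)
    w = []
    for total in res:
        w.append(factor[22])
    factor = parts
    factor = factor + 15 * factor
    res = res - res
    factor = factor + (res < res)
    print(res)
    res = res + (res + 2)
    if factor <= parts:
        res = res + 6
    w = w + 17
    return res

17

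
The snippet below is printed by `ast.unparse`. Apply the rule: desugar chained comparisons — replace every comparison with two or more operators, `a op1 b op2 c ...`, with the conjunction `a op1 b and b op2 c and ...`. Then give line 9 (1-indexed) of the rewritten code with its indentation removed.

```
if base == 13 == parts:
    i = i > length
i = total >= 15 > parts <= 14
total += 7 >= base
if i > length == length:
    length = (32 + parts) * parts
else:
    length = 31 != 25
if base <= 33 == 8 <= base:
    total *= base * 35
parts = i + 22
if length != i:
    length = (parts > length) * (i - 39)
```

if base <= 33 and 33 == 8 and (8 <= base):

Transformed code:
if base == 13 and 13 == parts:
    i = i > length
i = total >= 15 and 15 > parts and (parts <= 14)
total += 7 >= base
if i > length and length == length:
    length = (32 + parts) * parts
else:
    length = 31 != 25
if base <= 33 and 33 == 8 and (8 <= base):
    total *= base * 35
parts = i + 22
if length != i:
    length = (parts > length) * (i - 39)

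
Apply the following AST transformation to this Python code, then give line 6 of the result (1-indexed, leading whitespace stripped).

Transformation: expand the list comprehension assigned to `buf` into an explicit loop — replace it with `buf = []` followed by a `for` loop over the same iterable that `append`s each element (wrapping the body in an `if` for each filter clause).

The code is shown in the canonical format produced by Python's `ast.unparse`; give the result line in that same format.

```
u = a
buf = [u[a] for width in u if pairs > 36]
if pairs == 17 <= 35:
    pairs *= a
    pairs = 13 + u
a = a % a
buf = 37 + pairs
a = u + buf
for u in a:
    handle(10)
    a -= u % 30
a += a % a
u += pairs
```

if pairs == 17 <= 35:

Transformed code:
u = a
buf = []
for width in u:
    if pairs > 36:
        buf.append(u[a])
if pairs == 17 <= 35:
    pairs *= a
    pairs = 13 + u
a = a % a
buf = 37 + pairs
a = u + buf
for u in a:
    handle(10)
    a -= u % 30
a += a % a
u += pairs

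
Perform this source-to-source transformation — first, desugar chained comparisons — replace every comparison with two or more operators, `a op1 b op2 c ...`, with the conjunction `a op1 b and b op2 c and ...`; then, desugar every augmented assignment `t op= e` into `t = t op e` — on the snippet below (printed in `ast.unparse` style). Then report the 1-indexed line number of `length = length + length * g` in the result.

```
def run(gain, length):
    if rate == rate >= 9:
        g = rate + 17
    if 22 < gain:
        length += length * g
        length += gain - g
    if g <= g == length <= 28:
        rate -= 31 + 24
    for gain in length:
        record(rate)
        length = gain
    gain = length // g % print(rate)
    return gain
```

5

Transformed code:
def run(gain, length):
    if rate == rate and rate >= 9:
        g = rate + 17
    if 22 < gain:
        length = length + length * g
        length = length + (gain - g)
    if g <= g and g == length and (length <= 28):
        rate = rate - (31 + 24)
    for gain in length:
        record(rate)
        length = gain
    gain = length // g % print(rate)
    return gain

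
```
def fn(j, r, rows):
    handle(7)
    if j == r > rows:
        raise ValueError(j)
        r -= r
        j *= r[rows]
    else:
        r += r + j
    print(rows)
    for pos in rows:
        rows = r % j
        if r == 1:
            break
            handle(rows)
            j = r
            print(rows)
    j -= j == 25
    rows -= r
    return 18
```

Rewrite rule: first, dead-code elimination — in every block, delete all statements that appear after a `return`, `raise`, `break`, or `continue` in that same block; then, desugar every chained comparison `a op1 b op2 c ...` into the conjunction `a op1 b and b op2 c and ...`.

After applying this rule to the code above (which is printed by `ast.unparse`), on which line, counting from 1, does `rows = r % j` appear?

9

Transformed code:
def fn(j, r, rows):
    handle(7)
    if j == r and r > rows:
        raise ValueError(j)
    else:
        r += r + j
    print(rows)
    for pos in rows:
        rows = r % j
        if r == 1:
            break
    j -= j == 25
    rows -= r
    return 18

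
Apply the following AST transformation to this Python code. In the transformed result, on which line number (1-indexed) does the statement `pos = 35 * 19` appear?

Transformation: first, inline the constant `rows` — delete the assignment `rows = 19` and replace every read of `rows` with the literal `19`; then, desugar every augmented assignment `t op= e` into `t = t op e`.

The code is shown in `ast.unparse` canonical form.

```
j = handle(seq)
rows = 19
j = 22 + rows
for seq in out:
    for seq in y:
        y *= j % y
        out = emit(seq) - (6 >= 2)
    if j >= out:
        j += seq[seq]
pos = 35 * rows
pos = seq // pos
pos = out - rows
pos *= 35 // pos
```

9

Transformed code:
j = handle(seq)
j = 22 + 19
for seq in out:
    for seq in y:
        y = y * (j % y)
        out = emit(seq) - (6 >= 2)
    if j >= out:
        j = j + seq[seq]
pos = 35 * 19
pos = seq // pos
pos = out - 19
pos = pos * (35 // pos)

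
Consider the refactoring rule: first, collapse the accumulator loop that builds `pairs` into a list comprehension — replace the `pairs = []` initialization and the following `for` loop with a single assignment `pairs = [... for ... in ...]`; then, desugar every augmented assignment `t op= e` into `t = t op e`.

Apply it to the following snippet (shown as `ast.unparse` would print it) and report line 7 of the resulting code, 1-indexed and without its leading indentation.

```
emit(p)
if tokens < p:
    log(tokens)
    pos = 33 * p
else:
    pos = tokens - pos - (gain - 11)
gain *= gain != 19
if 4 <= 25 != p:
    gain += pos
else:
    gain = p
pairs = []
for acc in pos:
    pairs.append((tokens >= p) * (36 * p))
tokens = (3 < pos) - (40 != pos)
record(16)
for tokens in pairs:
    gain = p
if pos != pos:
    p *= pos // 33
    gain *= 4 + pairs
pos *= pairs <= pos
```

Transformed code:
emit(p)
if tokens < p:
    log(tokens)
    pos = 33 * p
else:
    pos = tokens - pos - (gain - 11)
gain = gain * (gain != 19)
if 4 <= 25 != p:
    gain = gain + pos
else:
    gain = p
pairs = [(tokens >= p) * (36 * p) for acc in pos]
tokens = (3 < pos) - (40 != pos)
record(16)
for tokens in pairs:
    gain = p
if pos != pos:
    p = p * (pos // 33)
    gain = gain * (4 + pairs)
pos = pos * (pairs <= pos)

gain = gain * (gain != 19)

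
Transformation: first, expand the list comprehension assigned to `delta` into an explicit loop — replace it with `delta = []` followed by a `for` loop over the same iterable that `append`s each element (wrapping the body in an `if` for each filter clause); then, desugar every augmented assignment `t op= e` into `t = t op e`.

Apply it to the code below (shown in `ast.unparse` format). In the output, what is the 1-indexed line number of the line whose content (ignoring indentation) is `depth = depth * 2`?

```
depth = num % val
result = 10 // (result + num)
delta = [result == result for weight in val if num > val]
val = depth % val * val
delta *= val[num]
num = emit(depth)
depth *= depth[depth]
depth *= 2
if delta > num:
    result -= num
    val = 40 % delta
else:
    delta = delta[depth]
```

11

Transformed code:
depth = num % val
result = 10 // (result + num)
delta = []
for weight in val:
    if num > val:
        delta.append(result == result)
val = depth % val * val
delta = delta * val[num]
num = emit(depth)
depth = depth * depth[depth]
depth = depth * 2
if delta > num:
    result = result - num
    val = 40 % delta
else:
    delta = delta[depth]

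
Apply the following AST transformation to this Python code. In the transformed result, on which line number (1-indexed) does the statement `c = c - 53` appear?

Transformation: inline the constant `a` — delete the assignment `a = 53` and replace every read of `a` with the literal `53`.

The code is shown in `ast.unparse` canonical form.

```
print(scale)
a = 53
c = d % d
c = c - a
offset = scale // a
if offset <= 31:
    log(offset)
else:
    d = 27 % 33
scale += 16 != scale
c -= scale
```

3

Transformed code:
print(scale)
c = d % d
c = c - 53
offset = scale // 53
if offset <= 31:
    log(offset)
else:
    d = 27 % 33
scale += 16 != scale
c -= scale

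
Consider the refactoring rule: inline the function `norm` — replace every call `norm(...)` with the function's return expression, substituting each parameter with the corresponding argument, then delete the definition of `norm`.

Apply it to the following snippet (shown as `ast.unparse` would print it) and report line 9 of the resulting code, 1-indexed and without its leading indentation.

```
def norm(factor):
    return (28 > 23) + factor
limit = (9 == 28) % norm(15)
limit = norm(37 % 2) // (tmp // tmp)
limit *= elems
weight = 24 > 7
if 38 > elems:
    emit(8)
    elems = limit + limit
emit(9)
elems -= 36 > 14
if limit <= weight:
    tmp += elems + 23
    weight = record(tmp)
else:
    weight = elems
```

Transformed code:
limit = (9 == 28) % ((28 > 23) + 15)
limit = ((28 > 23) + 37 % 2) // (tmp // tmp)
limit *= elems
weight = 24 > 7
if 38 > elems:
    emit(8)
    elems = limit + limit
emit(9)
elems -= 36 > 14
if limit <= weight:
    tmp += elems + 23
    weight = record(tmp)
else:
    weight = elems

elems -= 36 > 14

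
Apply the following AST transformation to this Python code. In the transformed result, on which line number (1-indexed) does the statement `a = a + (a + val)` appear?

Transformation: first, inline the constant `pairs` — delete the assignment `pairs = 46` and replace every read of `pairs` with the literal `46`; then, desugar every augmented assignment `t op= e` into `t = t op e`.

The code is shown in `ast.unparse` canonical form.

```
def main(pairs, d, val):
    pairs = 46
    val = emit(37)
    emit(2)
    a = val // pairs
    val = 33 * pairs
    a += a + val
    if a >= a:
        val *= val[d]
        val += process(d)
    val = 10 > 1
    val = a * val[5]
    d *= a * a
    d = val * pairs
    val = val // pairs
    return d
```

Transformed code:
def main(pairs, d, val):
    val = emit(37)
    emit(2)
    a = val // 46
    val = 33 * 46
    a = a + (a + val)
    if a >= a:
        val = val * val[d]
        val = val + process(d)
    val = 10 > 1
    val = a * val[5]
    d = d * (a * a)
    d = val * 46
    val = val // 46
    return d

6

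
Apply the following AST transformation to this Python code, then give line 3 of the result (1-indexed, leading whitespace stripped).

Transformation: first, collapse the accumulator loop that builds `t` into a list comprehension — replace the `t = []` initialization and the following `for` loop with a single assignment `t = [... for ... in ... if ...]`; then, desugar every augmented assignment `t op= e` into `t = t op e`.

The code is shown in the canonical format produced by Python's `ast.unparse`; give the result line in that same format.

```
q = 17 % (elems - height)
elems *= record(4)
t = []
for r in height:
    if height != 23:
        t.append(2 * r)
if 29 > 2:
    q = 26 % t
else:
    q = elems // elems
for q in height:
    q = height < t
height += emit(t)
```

t = [2 * r for r in height if height != 23]

Transformed code:
q = 17 % (elems - height)
elems = elems * record(4)
t = [2 * r for r in height if height != 23]
if 29 > 2:
    q = 26 % t
else:
    q = elems // elems
for q in height:
    q = height < t
height = height + emit(t)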